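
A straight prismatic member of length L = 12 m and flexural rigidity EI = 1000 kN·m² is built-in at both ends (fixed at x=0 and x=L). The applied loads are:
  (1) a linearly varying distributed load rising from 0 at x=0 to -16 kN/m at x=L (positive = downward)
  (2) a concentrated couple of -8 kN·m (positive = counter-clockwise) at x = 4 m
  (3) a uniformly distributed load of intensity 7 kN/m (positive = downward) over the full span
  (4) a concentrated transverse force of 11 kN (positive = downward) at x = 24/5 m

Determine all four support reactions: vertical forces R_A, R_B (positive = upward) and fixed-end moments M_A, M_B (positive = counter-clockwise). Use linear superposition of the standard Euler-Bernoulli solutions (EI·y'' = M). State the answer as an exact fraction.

R_A = 21869/1125 kN, M_A = 3276/125 kN·m, R_B = -22994/1125 kN, M_B = 5948/375 kN·m

Load 1 — triangular load w₀=-16 kN/m (0→w₀ over full span):
  R_A = 3w₀L/20 = 3·(-16)·12/20 = -144/5 kN
  M_A = w₀L²/30 = (-16)·12²/30 = -384/5 kN·m
  R_B = 7w₀L/20 = 7·(-16)·12/20 = -336/5 kN
  M_B = -w₀L²/20 = -(-16)·12²/20 = 576/5 kN·m
Load 2 — applied couple M₀=-8 kN·m at a=4 m (b=L-a=8):
  R_A = 6M₀ab/L³ = 6·(-8)·4·8/12³ = -8/9 kN
  M_A = M₀b(2a-b)/L² = (-8)·8·(2·4-8)/12² = 0 kN·m
  R_B = -6M₀ab/L³ = -6·(-8)·4·8/12³ = 8/9 kN
  M_B = M₀a(2b-a)/L² = (-8)·4·(2·8-4)/12² = -8/3 kN·m
Load 3 — uniform load w=7 kN/m over full span:
  R_A = wL/2 = 7·12/2 = 42 kN
  M_A = wL²/12 = 7·12²/12 = 84 kN·m
  R_B = wL/2 = 7·12/2 = 42 kN
  M_B = -wL²/12 = -7·12²/12 = -84 kN·m
Load 4 — point force P=11 kN at a=24/5 m (b=L-a=36/5):
  R_A = Pb²(3a+b)/L³ = 11·(36/5)²·(3·(24/5)+(36/5))/12³ = 891/125 kN
  M_A = Pab²/L² = 11·(24/5)·(36/5)²/12² = 2376/125 kN·m
  R_B = Pa²(a+3b)/L³ = 11·(24/5)²·((24/5)+3·(36/5))/12³ = 484/125 kN
  M_B = -Pa²b/L² = -11·(24/5)²·(36/5)/12² = -1584/125 kN·m
Superposition: R_A = 21869/1125 kN, M_A = 3276/125 kN·m, R_B = -22994/1125 kN, M_B = 5948/375 kN·m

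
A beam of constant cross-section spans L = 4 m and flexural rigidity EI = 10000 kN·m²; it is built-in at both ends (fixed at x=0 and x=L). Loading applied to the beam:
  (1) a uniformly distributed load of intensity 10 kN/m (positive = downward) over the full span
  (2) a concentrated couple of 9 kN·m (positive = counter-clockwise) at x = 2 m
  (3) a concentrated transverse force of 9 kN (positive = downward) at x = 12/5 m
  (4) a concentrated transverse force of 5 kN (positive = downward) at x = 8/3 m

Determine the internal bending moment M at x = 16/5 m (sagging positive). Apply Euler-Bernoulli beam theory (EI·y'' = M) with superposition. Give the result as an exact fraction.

M(16/5) = -11263/7500 kN·m

Load 1 — uniform load w=10 kN/m over full span:
  M_1 = wLx/2 - wL²/12 - wx²/2 = 10·4·(16/5)/2 - 10·4²/12 - 10·(16/5)²/2 = -8/15 kN·m
Load 2 — applied couple M₀=9 kN·m at a=2 m (b=L-a=2):
  M_2 = R_Ax - M_A - M₀  [x>a] with R_A=27/8, M_A=9/4 = (27/8)·(16/5) - (9/4) - 9 = -9/20 kN·m
Load 3 — point force P=9 kN at a=12/5 m (b=L-a=8/5):
  M_3 = Pa²(a+3b)(L-x)/L³ - Pa²b/L²  [x>a] = 9·(12/5)²·((12/5)+3·(8/5))·(4-(16/5))/4³ - 9·(12/5)²·(8/5)/4² = -324/625 kN·m
Load 4 — point force P=5 kN at a=8/3 m (b=L-a=4/3):
  M_4 = Pa²(a+3b)(L-x)/L³ - Pa²b/L²  [x>a] = 5·(8/3)²·((8/3)+3·(4/3))·(4-(16/5))/4³ - 5·(8/3)²·(4/3)/4² = 0 kN·m
Superposition: M = Σ M_i = -11263/7500 kN·m ≈ -1.501733 kN·m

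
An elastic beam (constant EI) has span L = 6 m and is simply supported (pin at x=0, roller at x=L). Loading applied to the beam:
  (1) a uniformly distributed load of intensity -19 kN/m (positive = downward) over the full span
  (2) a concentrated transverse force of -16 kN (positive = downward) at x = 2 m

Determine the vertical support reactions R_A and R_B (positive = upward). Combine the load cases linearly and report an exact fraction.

Load 1 — uniform load w=-19 kN/m over full span:
  R_A = wL/2 = (-19)·6/2 = -57 kN
  R_B = wL/2 = (-19)·6/2 = -57 kN
Load 2 — point force P=-16 kN at a=2 m (b=L-a=4):
  R_A = Pb/L = (-16)·4/6 = -32/3 kN
  R_B = Pa/L = (-16)·2/6 = -16/3 kN
Superposition: R_A = -203/3 kN, R_B = -187/3 kN

R_A = -203/3 kN, R_B = -187/3 kN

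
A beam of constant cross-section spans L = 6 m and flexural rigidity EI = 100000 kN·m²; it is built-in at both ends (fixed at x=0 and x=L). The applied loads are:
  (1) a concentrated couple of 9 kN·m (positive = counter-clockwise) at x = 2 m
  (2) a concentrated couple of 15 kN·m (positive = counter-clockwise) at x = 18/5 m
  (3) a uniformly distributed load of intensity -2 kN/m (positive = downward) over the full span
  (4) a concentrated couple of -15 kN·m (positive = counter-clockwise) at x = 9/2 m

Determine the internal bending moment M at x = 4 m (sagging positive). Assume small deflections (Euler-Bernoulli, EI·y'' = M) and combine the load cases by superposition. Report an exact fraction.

M(4) = -1197/80 kN·m

Load 1 — applied couple M₀=9 kN·m at a=2 m (b=L-a=4):
  M_1 = R_Ax - M_A - M₀  [x>a] with R_A=2, M_A=0 = 2·4 - 0 - 9 = -1 kN·m
Load 2 — applied couple M₀=15 kN·m at a=18/5 m (b=L-a=12/5):
  M_2 = R_Ax - M_A - M₀  [x>a] with R_A=18/5, M_A=24/5 = (18/5)·4 - (24/5) - 15 = -27/5 kN·m
Load 3 — uniform load w=-2 kN/m over full span:
  M_3 = wLx/2 - wL²/12 - wx²/2 = (-2)·6·4/2 - (-2)·6²/12 - (-2)·4²/2 = -2 kN·m
Load 4 — applied couple M₀=-15 kN·m at a=9/2 m (b=L-a=3/2):
  M_4 = R_Ax - M_A  [x≤a] with R_A=-45/16, M_A=-75/16 = (-45/16)·4 - (-75/16) = -105/16 kN·m
Superposition: M = Σ M_i = -1197/80 kN·m ≈ -14.962500 kN·m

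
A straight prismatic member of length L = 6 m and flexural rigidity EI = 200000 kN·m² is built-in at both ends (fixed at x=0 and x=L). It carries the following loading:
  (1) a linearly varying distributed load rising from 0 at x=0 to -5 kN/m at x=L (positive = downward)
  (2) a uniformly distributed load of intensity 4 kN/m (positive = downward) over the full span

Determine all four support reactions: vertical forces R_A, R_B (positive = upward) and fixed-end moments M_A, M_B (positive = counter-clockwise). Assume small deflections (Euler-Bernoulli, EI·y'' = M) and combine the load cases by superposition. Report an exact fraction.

Load 1 — triangular load w₀=-5 kN/m (0→w₀ over full span):
  R_A = 3w₀L/20 = 3·(-5)·6/20 = -9/2 kN
  M_A = w₀L²/30 = (-5)·6²/30 = -6 kN·m
  R_B = 7w₀L/20 = 7·(-5)·6/20 = -21/2 kN
  M_B = -w₀L²/20 = -(-5)·6²/20 = 9 kN·m
Load 2 — uniform load w=4 kN/m over full span:
  R_A = wL/2 = 4·6/2 = 12 kN
  M_A = wL²/12 = 4·6²/12 = 12 kN·m
  R_B = wL/2 = 4·6/2 = 12 kN
  M_B = -wL²/12 = -4·6²/12 = -12 kN·m
Superposition: R_A = 15/2 kN, M_A = 6 kN·m, R_B = 3/2 kN, M_B = -3 kN·m

R_A = 15/2 kN, M_A = 6 kN·m, R_B = 3/2 kN, M_B = -3 kN·m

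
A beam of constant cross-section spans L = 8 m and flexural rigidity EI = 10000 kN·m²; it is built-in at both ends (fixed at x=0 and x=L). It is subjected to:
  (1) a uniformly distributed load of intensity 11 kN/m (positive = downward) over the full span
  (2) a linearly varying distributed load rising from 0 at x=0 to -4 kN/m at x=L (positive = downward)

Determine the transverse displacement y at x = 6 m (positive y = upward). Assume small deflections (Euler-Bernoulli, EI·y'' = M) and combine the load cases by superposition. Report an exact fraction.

y(6) = -33/6250 m

Load 1 — uniform load w=11 kN/m over full span:
  y_1 = -wx²(L-x)²/(24EI) = -11·6²·(8-6)²/(24·10000) = -33/5000 m
Load 2 — triangular load w₀=-4 kN/m (0→w₀ over full span):
  y_2 = -w₀x²(L-x)²(x+2L)/(120LEI) = -(-4)·6²·(8-6)²·(6+2·8)/(120·8·10000) = 33/25000 m
Superposition: y = Σ y_i = -33/6250 m ≈ -0.005280 m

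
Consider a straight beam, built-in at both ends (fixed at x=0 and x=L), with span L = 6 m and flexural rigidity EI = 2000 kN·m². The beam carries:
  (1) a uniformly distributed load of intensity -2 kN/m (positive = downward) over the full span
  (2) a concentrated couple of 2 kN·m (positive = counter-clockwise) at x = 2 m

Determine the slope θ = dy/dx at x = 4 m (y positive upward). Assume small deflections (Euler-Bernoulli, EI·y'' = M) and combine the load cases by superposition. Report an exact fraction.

Load 1 — uniform load w=-2 kN/m over full span:
  θ_1 = -wx(L-x)(L-2x)/(12EI) = -(-2)·4·(6-4)·(6-2·4)/(12·2000) = -1/750 rad
Load 2 — applied couple M₀=2 kN·m at a=2 m (b=L-a=4):
  θ_2 = (R_Ax²/2 - M_Ax - M₀(x-a))/EI  [x>a] with R_A=4/9, M_A=0 = ((4/9)·4²/2 - 0·4 - 2·(4-2))/2000 = -1/4500 rad
Superposition: θ = Σ θ_i = -7/4500 rad ≈ -0.001556 rad

θ(4) = -7/4500 rad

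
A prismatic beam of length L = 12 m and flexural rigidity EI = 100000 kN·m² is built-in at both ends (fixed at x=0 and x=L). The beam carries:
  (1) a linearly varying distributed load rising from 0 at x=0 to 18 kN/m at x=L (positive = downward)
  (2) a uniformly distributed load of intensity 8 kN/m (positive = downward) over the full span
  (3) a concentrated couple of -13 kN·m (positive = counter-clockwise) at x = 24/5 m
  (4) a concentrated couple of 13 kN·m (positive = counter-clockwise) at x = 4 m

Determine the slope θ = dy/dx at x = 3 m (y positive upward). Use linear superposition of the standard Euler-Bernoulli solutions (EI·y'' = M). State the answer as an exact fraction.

Load 1 — triangular load w₀=18 kN/m (0→w₀ over full span):
  θ_1 = -w₀(2x(L-x)(L-2x)(x+2L)+x²(L-x)²)/(120LEI) = -18·(2·3·(12-3)·(12-2·3)·(3+2·12)+3²·(12-3)²)/(120·12·100000) = -9477/8000000 rad
Load 2 — uniform load w=8 kN/m over full span:
  θ_2 = -wx(L-x)(L-2x)/(12EI) = -8·3·(12-3)·(12-2·3)/(12·100000) = -27/25000 rad
Load 3 — applied couple M₀=-13 kN·m at a=24/5 m (b=L-a=36/5):
  θ_3 = (R_Ax²/2 - M_Ax)/EI  [x≤a] with R_A=-39/25, M_A=-39/25 = ((-39/25)·3²/2 - (-39/25)·3)/100000 = -117/5000000 rad
Load 4 — applied couple M₀=13 kN·m at a=4 m (b=L-a=8):
  θ_4 = (R_Ax²/2 - M_Ax)/EI  [x≤a] with R_A=13/9, M_A=0 = ((13/9)·3²/2 - 0·3)/100000 = 13/200000 rad
Superposition: θ = Σ θ_i = -88921/40000000 rad ≈ -0.002223 rad

θ(3) = -88921/40000000 rad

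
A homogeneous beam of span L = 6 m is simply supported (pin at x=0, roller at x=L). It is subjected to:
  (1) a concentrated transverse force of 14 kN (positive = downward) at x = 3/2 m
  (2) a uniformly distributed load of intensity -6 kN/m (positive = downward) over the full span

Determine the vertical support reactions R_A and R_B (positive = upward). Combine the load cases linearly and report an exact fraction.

R_A = -15/2 kN, R_B = -29/2 kN

Load 1 — point force P=14 kN at a=3/2 m (b=L-a=9/2):
  R_A = Pb/L = 14·(9/2)/6 = 21/2 kN
  R_B = Pa/L = 14·(3/2)/6 = 7/2 kN
Load 2 — uniform load w=-6 kN/m over full span:
  R_A = wL/2 = (-6)·6/2 = -18 kN
  R_B = wL/2 = (-6)·6/2 = -18 kN
Superposition: R_A = -15/2 kN, R_B = -29/2 kN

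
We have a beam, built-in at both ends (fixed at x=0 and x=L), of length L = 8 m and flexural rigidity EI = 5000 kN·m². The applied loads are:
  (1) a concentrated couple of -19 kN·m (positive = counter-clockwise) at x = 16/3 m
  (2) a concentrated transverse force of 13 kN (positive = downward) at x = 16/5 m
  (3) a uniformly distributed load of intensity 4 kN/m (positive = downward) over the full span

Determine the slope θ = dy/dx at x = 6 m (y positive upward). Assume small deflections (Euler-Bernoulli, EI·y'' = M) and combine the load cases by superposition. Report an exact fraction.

Load 1 — applied couple M₀=-19 kN·m at a=16/3 m (b=L-a=8/3):
  θ_1 = (R_Ax²/2 - M_Ax - M₀(x-a))/EI  [x>a] with R_A=-19/6, M_A=-19/3 = ((-19/6)·6²/2 - (-19/3)·6 - (-19)·(6-(16/3)))/5000 = -19/15000 rad
Load 2 — point force P=13 kN at a=16/5 m (b=L-a=24/5):
  θ_2 = Pa²(L-x)(2bL-(3b+a)(L-x))/(2L³EI)  [x>a] = 13·(16/5)²·(8-6)·(2·(24/5)·8-(3·(24/5)+(16/5))·(8-6))/(2·8³·5000) = 169/78125 rad
Load 3 — uniform load w=4 kN/m over full span:
  θ_3 = -wx(L-x)(L-2x)/(12EI) = -4·6·(8-6)·(8-2·6)/(12·5000) = 2/625 rad
Superposition: θ = Σ θ_i = 7681/1875000 rad ≈ 0.004097 rad

θ(6) = 7681/1875000 rad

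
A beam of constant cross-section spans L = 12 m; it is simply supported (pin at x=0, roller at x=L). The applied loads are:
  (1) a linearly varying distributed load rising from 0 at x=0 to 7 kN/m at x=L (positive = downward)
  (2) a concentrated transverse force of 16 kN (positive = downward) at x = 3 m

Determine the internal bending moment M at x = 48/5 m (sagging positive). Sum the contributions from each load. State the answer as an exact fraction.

Load 1 — triangular load w₀=7 kN/m (0→w₀ over full span):
  M_1 = w₀Lx/6 - w₀x³/(6L) = 7·12·(48/5)/6 - 7·(48/5)³/(6·12) = 6048/125 kN·m
Load 2 — point force P=16 kN at a=3 m (b=L-a=9):
  M_2 = Pa(L-x)/L  [x>a] = 16·3·(12-(48/5))/12 = 48/5 kN·m
Superposition: M = Σ M_i = 7248/125 kN·m ≈ 57.984000 kN·m

M(48/5) = 7248/125 kN·m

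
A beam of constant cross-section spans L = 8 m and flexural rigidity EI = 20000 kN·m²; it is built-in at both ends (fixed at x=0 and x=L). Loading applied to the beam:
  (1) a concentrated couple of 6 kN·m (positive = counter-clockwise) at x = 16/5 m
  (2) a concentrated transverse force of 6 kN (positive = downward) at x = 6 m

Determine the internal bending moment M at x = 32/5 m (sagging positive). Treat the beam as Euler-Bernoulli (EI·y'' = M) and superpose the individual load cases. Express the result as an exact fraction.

M(32/5) = 771/500 kN·m

Load 1 — applied couple M₀=6 kN·m at a=16/5 m (b=L-a=24/5):
  M_1 = R_Ax - M_A - M₀  [x>a] with R_A=27/25, M_A=18/25 = (27/25)·(32/5) - (18/25) - 6 = 24/125 kN·m
Load 2 — point force P=6 kN at a=6 m (b=L-a=2):
  M_2 = Pa²(a+3b)(L-x)/L³ - Pa²b/L²  [x>a] = 6·6²·(6+3·2)·(8-(32/5))/8³ - 6·6²·2/8² = 27/20 kN·m
Superposition: M = Σ M_i = 771/500 kN·m ≈ 1.542000 kN·m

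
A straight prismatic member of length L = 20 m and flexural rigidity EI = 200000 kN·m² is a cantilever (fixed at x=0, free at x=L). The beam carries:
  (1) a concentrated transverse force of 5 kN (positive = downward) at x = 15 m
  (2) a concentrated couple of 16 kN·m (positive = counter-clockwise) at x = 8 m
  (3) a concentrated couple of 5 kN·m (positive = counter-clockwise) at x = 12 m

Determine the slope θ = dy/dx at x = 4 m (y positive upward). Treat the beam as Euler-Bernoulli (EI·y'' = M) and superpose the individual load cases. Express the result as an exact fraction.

θ(4) = -11/12500 rad

Load 1 — point force P=5 kN at a=15 m (b=L-a=5):
  θ_1 = -Px(2a-x)/(2EI)  [x≤a] = -5·4·(2·15-4)/(2·200000) = -13/10000 rad
Load 2 — applied couple M₀=16 kN·m at a=8 m (b=L-a=12):
  θ_2 = M₀x/EI  [x≤a] = 16·4/200000 = 1/3125 rad
Load 3 — applied couple M₀=5 kN·m at a=12 m (b=L-a=8):
  θ_3 = M₀x/EI  [x≤a] = 5·4/200000 = 1/10000 rad
Superposition: θ = Σ θ_i = -11/12500 rad ≈ -0.000880 rad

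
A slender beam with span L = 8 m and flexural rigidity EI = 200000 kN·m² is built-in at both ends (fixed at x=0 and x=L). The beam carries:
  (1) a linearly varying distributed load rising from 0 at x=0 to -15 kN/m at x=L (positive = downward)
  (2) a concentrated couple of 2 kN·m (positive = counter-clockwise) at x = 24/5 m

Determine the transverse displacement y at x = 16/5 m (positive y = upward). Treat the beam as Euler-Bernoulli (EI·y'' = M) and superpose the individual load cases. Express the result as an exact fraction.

y(16/5) = 3392/9765625 m

Load 1 — triangular load w₀=-15 kN/m (0→w₀ over full span):
  y_1 = -w₀x²(L-x)²(x+2L)/(120LEI) = -(-15)·(16/5)²·(8-(16/5))²·((16/5)+2·8)/(120·8·200000) = 3456/9765625 m
Load 2 — applied couple M₀=2 kN·m at a=24/5 m (b=L-a=16/5):
  y_2 = (R_Ax³/6 - M_Ax²/2)/EI  [x≤a] with R_A=9/25, M_A=16/25 = ((9/25)·(16/5)³/6 - (16/25)·(16/5)²/2)/200000 = -64/9765625 m
Superposition: y = Σ y_i = 3392/9765625 m ≈ 0.000347 m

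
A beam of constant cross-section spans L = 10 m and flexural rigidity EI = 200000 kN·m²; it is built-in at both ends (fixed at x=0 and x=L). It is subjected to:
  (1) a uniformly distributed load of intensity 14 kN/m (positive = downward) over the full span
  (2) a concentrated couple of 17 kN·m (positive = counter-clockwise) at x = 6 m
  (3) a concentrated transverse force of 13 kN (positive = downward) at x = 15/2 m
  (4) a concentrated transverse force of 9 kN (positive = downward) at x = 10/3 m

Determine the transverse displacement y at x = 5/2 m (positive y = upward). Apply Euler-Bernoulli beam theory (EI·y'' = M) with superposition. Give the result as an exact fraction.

Load 1 — uniform load w=14 kN/m over full span:
  y_1 = -wx²(L-x)²/(24EI) = -14·(5/2)²·(10-(5/2))²/(24·200000) = -21/20480 m
Load 2 — applied couple M₀=17 kN·m at a=6 m (b=L-a=4):
  y_2 = (R_Ax³/6 - M_Ax²/2)/EI  [x≤a] with R_A=306/125, M_A=136/25 = ((306/125)·(5/2)³/6 - (136/25)·(5/2)²/2)/200000 = -17/320000 m
Load 3 — point force P=13 kN at a=15/2 m (b=L-a=5/2):
  y_3 = -Pb²x²(3aL-(3a+b)x)/(6L³EI)  [x≤a] = -13·(5/2)²·(5/2)²·(3·(15/2)·10-(3·(15/2)+(5/2))·(5/2))/(6·10³·200000) = -169/2457600 m
Load 4 — point force P=9 kN at a=10/3 m (b=L-a=20/3):
  y_4 = -Pb²x²(3aL-(3a+b)x)/(6L³EI)  [x≤a] = -9·(20/3)²·(5/2)²·(3·(10/3)·10-(3·(10/3)+(20/3))·(5/2))/(6·10³·200000) = -7/57600 m
Superposition: y = Σ y_i = -233867/184320000 m ≈ -0.001269 m

y(5/2) = -233867/184320000 m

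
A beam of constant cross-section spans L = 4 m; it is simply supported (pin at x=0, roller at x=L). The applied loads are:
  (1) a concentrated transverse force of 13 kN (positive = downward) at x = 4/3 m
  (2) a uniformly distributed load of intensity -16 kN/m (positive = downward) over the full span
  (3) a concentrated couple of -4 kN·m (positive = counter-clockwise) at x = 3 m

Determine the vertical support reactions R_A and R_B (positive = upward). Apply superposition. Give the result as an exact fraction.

Load 1 — point force P=13 kN at a=4/3 m (b=L-a=8/3):
  R_A = Pb/L = 13·(8/3)/4 = 26/3 kN
  R_B = Pa/L = 13·(4/3)/4 = 13/3 kN
Load 2 — uniform load w=-16 kN/m over full span:
  R_A = wL/2 = (-16)·4/2 = -32 kN
  R_B = wL/2 = (-16)·4/2 = -32 kN
Load 3 — applied couple M₀=-4 kN·m at a=3 m (b=L-a=1):
  R_A = M₀/L = (-4)/4 = -1 kN
  R_B = -M₀/L = -(-4)/4 = 1 kN
Superposition: R_A = -73/3 kN, R_B = -80/3 kN

R_A = -73/3 kN, R_B = -80/3 kN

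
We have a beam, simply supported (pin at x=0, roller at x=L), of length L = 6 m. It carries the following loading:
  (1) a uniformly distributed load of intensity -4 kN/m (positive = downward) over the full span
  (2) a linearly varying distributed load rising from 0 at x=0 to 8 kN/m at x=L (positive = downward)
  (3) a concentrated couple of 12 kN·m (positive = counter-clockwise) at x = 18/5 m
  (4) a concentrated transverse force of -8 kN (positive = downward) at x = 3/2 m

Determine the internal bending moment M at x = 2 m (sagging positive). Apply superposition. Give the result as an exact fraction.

Load 1 — uniform load w=-4 kN/m over full span:
  M_1 = wx(L-x)/2 = (-4)·2·(6-2)/2 = -16 kN·m
Load 2 — triangular load w₀=8 kN/m (0→w₀ over full span):
  M_2 = w₀Lx/6 - w₀x³/(6L) = 8·6·2/6 - 8·2³/(6·6) = 128/9 kN·m
Load 3 — applied couple M₀=12 kN·m at a=18/5 m (b=L-a=12/5):
  M_3 = M₀x/L  [x≤a] = 12·2/6 = 4 kN·m
Load 4 — point force P=-8 kN at a=3/2 m (b=L-a=9/2):
  M_4 = Pa(L-x)/L  [x>a] = (-8)·(3/2)·(6-2)/6 = -8 kN·m
Superposition: M = Σ M_i = -52/9 kN·m ≈ -5.777778 kN·m

M(2) = -52/9 kN·m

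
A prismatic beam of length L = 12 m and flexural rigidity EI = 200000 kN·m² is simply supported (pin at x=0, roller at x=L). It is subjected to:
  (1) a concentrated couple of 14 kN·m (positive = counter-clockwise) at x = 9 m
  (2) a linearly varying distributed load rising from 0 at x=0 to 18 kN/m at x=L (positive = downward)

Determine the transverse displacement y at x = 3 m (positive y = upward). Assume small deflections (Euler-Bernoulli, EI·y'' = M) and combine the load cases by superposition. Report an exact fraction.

Load 1 — applied couple M₀=14 kN·m at a=9 m (b=L-a=3):
  y_1 = (M₀x³/(6L)+C₁x)/EI  [x≤a] with C₁=M₀(3b²-L²)/(6L)=-91/4 = (14·3³/(6·12)+(-91/4)·3)/200000 = -63/200000 m
Load 2 — triangular load w₀=18 kN/m (0→w₀ over full span):
  y_2 = -w₀x(7L⁴-10L²x²+3x⁴)/(360LEI) = -18·3·(7·12⁴-10·12²·3²+3·3⁴)/(360·12·200000) = -26487/3200000 m
Superposition: y = Σ y_i = -5499/640000 m ≈ -0.008592 m

y(3) = -5499/640000 m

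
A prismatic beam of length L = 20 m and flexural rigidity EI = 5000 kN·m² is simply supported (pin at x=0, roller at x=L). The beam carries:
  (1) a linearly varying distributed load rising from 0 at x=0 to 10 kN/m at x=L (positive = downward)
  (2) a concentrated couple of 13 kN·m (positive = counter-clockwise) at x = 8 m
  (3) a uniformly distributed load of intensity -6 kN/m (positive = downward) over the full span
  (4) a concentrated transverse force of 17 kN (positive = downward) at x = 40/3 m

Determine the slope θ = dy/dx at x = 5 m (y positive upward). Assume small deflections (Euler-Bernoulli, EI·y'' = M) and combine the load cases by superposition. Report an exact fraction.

θ(5) = -196261/32400000 rad

Load 1 — triangular load w₀=10 kN/m (0→w₀ over full span):
  θ_1 = -w₀(7L⁴-30L²x²+15x⁴)/(360LEI) = -10·(7·20⁴-30·20²·5²+15·5⁴)/(360·20·5000) = -1327/5760 rad
Load 2 — applied couple M₀=13 kN·m at a=8 m (b=L-a=12):
  θ_2 = (M₀x²/(2L)+C₁)/EI  [x≤a] with C₁=M₀(3b²-L²)/(6L)=52/15 = (13·5²/(2·20)+(52/15))/5000 = 1391/600000 rad
Load 3 — uniform load w=-6 kN/m over full span:
  θ_3 = -w(L³-6Lx²+4x³)/(24EI) = -(-6)·(20³-6·20·5²+4·5³)/(24·5000) = 11/40 rad
Load 4 — point force P=17 kN at a=40/3 m (b=L-a=20/3):
  θ_4 = -Pb(L²-b²-3x²)/(6LEI)  [x≤a] = -17·(20/3)·(20²-(20/3)²-3·5²)/(6·20·5000) = -1717/32400 rad
Superposition: θ = Σ θ_i = -196261/32400000 rad ≈ -0.006057 rad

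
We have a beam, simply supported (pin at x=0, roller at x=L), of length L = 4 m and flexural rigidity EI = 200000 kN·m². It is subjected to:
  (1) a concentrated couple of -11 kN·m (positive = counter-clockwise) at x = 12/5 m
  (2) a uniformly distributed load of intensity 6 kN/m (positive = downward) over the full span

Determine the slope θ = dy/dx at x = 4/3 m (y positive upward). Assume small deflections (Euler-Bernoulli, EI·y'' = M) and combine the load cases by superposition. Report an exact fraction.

Load 1 — applied couple M₀=-11 kN·m at a=12/5 m (b=L-a=8/5):
  θ_1 = (M₀x²/(2L)+C₁)/EI  [x≤a] with C₁=M₀(3b²-L²)/(6L)=286/75 = ((-11)·(4/3)²/(2·4)+(286/75))/200000 = 77/11250000 rad
Load 2 — uniform load w=6 kN/m over full span:
  θ_2 = -w(L³-6Lx²+4x³)/(24EI) = -6·(4³-6·4·(4/3)²+4·(4/3)³)/(24·200000) = -13/337500 rad
Superposition: θ = Σ θ_i = -1069/33750000 rad ≈ -0.000032 rad

θ(4/3) = -1069/33750000 rad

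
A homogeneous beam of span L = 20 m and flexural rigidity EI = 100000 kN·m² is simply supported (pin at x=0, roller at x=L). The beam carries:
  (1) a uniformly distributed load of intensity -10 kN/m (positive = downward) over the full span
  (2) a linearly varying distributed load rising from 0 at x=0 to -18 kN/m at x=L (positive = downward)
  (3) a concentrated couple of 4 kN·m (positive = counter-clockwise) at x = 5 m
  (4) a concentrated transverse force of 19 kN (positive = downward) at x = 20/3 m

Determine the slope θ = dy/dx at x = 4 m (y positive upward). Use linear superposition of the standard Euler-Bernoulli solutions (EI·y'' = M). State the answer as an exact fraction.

Load 1 — uniform load w=-10 kN/m over full span:
  θ_1 = -w(L³-6Lx²+4x³)/(24EI) = -(-10)·(20³-6·20·4²+4·4³)/(24·100000) = 33/1250 rad
Load 2 — triangular load w₀=-18 kN/m (0→w₀ over full span):
  θ_2 = -w₀(7L⁴-30L²x²+15x⁴)/(360LEI) = -(-18)·(7·20⁴-30·20²·4²+15·4⁴)/(360·20·100000) = 364/15625 rad
Load 3 — applied couple M₀=4 kN·m at a=5 m (b=L-a=15):
  θ_3 = (M₀x²/(2L)+C₁)/EI  [x≤a] with C₁=M₀(3b²-L²)/(6L)=55/6 = (4·4²/(2·20)+(55/6))/100000 = 323/3000000 rad
Load 4 — point force P=19 kN at a=20/3 m (b=L-a=40/3):
  θ_4 = -Pb(L²-b²-3x²)/(6LEI)  [x≤a] = -19·(40/3)·(20²-(40/3)²-3·4²)/(6·20·100000) = -931/253125 rad
Superposition: θ = Σ θ_i = 3736177/81000000 rad ≈ 0.046126 rad

θ(4) = 3736177/81000000 rad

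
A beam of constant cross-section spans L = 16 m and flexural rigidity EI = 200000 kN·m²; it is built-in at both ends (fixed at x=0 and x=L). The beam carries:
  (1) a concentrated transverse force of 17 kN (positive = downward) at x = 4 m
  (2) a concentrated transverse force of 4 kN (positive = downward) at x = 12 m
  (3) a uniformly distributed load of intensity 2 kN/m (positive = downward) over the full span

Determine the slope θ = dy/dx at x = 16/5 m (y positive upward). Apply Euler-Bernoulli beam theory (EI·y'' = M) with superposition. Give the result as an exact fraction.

θ(16/5) = -1889/3125000 rad

Load 1 — point force P=17 kN at a=4 m (b=L-a=12):
  θ_1 = -Pb²x(2aL-(3a+b)x)/(2L³EI)  [x≤a] = -17·12²·(16/5)·(2·4·16-(3·4+12)·(16/5))/(2·16³·200000) = -153/625000 rad
Load 2 — point force P=4 kN at a=12 m (b=L-a=4):
  θ_2 = -Pb²x(2aL-(3a+b)x)/(2L³EI)  [x≤a] = -4·4²·(16/5)·(2·12·16-(3·12+4)·(16/5))/(2·16³·200000) = -1/31250 rad
Load 3 — uniform load w=2 kN/m over full span:
  θ_3 = -wx(L-x)(L-2x)/(12EI) = -2·(16/5)·(16-(16/5))·(16-2·(16/5))/(12·200000) = -128/390625 rad
Superposition: θ = Σ θ_i = -1889/3125000 rad ≈ -0.000604 rad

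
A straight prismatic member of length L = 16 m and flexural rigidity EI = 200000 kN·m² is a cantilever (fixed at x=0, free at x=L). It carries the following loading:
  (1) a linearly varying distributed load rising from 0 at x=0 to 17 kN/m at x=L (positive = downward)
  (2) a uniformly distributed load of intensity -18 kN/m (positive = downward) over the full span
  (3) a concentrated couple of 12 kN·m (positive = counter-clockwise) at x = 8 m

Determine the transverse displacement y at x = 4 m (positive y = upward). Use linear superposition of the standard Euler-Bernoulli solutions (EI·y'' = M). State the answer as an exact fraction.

y(4) = 10283/375000 m

Load 1 — triangular load w₀=17 kN/m (0→w₀ over full span):
  y_1 = (w₀Lx³/12-w₀L²x²/6-w₀x⁵/(120L))/EI = (17·16·4³/12-17·16²·4²/6-17·4⁵/(120·16))/200000 = -19057/375000 m
Load 2 — uniform load w=-18 kN/m over full span:
  y_2 = -wx²(x²-4Lx+6L²)/(24EI) = -(-18)·4²·(4²-4·16·4+6·16²)/(24·200000) = 243/3125 m
Load 3 — applied couple M₀=12 kN·m at a=8 m (b=L-a=8):
  y_3 = M₀x²/(2EI)  [x≤a] = 12·4²/(2·200000) = 3/6250 m
Superposition: y = Σ y_i = 10283/375000 m ≈ 0.027421 m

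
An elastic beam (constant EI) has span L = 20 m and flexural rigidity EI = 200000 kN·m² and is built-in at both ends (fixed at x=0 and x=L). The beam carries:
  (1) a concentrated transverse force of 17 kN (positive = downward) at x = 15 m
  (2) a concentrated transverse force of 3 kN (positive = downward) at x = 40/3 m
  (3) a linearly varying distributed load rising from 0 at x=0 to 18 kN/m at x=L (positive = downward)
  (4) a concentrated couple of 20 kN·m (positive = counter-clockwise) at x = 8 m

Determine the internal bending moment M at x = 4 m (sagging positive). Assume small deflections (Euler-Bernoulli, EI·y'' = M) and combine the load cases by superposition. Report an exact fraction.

M(4) = -44263/1200 kN·m

Load 1 — point force P=17 kN at a=15 m (b=L-a=5):
  M_1 = Pb²(3a+b)x/L³ - Pab²/L²  [x≤a] = 17·5²·(3·15+5)·4/20³ - 17·15·5²/20² = -85/16 kN·m
Load 2 — point force P=3 kN at a=40/3 m (b=L-a=20/3):
  M_2 = Pb²(3a+b)x/L³ - Pab²/L²  [x≤a] = 3·(20/3)²·(3·(40/3)+(20/3))·4/20³ - 3·(40/3)·(20/3)²/20² = -4/3 kN·m
Load 3 — triangular load w₀=18 kN/m (0→w₀ over full span):
  M_3 = 3w₀Lx/20 - w₀L²/30 - w₀x³/(6L) = 3·18·20·4/20 - 18·20²/30 - 18·4³/(6·20) = -168/5 kN·m
Load 4 — applied couple M₀=20 kN·m at a=8 m (b=L-a=12):
  M_4 = R_Ax - M_A  [x≤a] with R_A=36/25, M_A=12/5 = (36/25)·4 - (12/5) = 84/25 kN·m
Superposition: M = Σ M_i = -44263/1200 kN·m ≈ -36.885833 kN·m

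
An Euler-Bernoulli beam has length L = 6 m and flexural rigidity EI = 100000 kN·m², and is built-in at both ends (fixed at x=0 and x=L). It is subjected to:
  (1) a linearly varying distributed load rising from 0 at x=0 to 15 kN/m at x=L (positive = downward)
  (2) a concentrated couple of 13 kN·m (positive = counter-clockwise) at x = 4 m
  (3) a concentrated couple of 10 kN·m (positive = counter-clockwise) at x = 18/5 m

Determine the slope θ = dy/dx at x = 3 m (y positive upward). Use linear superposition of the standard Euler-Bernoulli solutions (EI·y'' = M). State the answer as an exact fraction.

Load 1 — triangular load w₀=15 kN/m (0→w₀ over full span):
  θ_1 = -w₀(2x(L-x)(L-2x)(x+2L)+x²(L-x)²)/(120LEI) = -15·(2·3·(6-3)·(6-2·3)·(3+2·6)+3²·(6-3)²)/(120·6·100000) = -27/1600000 rad
Load 2 — applied couple M₀=13 kN·m at a=4 m (b=L-a=2):
  θ_2 = (R_Ax²/2 - M_Ax)/EI  [x≤a] with R_A=26/9, M_A=13/3 = ((26/9)·3²/2 - (13/3)·3)/100000 = 0 rad
Load 3 — applied couple M₀=10 kN·m at a=18/5 m (b=L-a=12/5):
  θ_3 = (R_Ax²/2 - M_Ax)/EI  [x≤a] with R_A=12/5, M_A=16/5 = ((12/5)·3²/2 - (16/5)·3)/100000 = 3/250000 rad
Superposition: θ = Σ θ_i = -39/8000000 rad ≈ -0.000005 rad

θ(3) = -39/8000000 rad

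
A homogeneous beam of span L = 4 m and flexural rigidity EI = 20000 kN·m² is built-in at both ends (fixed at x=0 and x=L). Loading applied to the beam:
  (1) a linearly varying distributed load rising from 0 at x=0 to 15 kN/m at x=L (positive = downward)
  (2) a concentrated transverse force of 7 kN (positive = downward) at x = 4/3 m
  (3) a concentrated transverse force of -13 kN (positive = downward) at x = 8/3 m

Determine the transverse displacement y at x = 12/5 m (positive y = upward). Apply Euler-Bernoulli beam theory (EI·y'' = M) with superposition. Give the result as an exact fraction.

y(12/5) = -22783/158203125 m

Load 1 — triangular load w₀=15 kN/m (0→w₀ over full span):
  y_1 = -w₀x²(L-x)²(x+2L)/(120LEI) = -15·(12/5)²·(4-(12/5))²·((12/5)+2·4)/(120·4·20000) = -468/1953125 m
Load 2 — point force P=7 kN at a=4/3 m (b=L-a=8/3):
  y_2 = -Pa²(L-x)²(3bL-(3b+a)(L-x))/(6L³EI)  [x>a] = -7·(4/3)²·(4-(12/5))²·(3·(8/3)·4-(3·(8/3)+(4/3))·(4-(12/5)))/(6·4³·20000) = -448/6328125 m
Load 3 — point force P=-13 kN at a=8/3 m (b=L-a=4/3):
  y_3 = -Pb²x²(3aL-(3a+b)x)/(6L³EI)  [x≤a] = -(-13)·(4/3)²·(12/5)²·(3·(8/3)·4-(3·(8/3)+(4/3))·(12/5))/(6·4³·20000) = 13/78125 m
Superposition: y = Σ y_i = -22783/158203125 m ≈ -0.000144 m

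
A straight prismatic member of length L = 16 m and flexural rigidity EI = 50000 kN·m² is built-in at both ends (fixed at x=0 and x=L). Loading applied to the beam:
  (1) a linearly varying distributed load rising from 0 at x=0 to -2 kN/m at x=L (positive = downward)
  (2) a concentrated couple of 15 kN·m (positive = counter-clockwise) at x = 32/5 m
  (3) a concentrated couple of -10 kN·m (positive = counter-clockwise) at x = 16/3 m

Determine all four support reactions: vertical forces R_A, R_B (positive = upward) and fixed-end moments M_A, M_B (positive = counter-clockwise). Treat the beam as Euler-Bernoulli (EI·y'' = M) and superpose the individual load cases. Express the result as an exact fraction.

Load 1 — triangular load w₀=-2 kN/m (0→w₀ over full span):
  R_A = 3w₀L/20 = 3·(-2)·16/20 = -24/5 kN
  M_A = w₀L²/30 = (-2)·16²/30 = -256/15 kN·m
  R_B = 7w₀L/20 = 7·(-2)·16/20 = -56/5 kN
  M_B = -w₀L²/20 = -(-2)·16²/20 = 128/5 kN·m
Load 2 — applied couple M₀=15 kN·m at a=32/5 m (b=L-a=48/5):
  R_A = 6M₀ab/L³ = 6·15·(32/5)·(48/5)/16³ = 27/20 kN
  M_A = M₀b(2a-b)/L² = 15·(48/5)·(2·(32/5)-(48/5))/16² = 9/5 kN·m
  R_B = -6M₀ab/L³ = -6·15·(32/5)·(48/5)/16³ = -27/20 kN
  M_B = M₀a(2b-a)/L² = 15·(32/5)·(2·(48/5)-(32/5))/16² = 24/5 kN·m
Load 3 — applied couple M₀=-10 kN·m at a=16/3 m (b=L-a=32/3):
  R_A = 6M₀ab/L³ = 6·(-10)·(16/3)·(32/3)/16³ = -5/6 kN
  M_A = M₀b(2a-b)/L² = (-10)·(32/3)·(2·(16/3)-(32/3))/16² = 0 kN·m
  R_B = -6M₀ab/L³ = -6·(-10)·(16/3)·(32/3)/16³ = 5/6 kN
  M_B = M₀a(2b-a)/L² = (-10)·(16/3)·(2·(32/3)-(16/3))/16² = -10/3 kN·m
Superposition: R_A = -257/60 kN, M_A = -229/15 kN·m, R_B = -703/60 kN, M_B = 406/15 kN·m

R_A = -257/60 kN, M_A = -229/15 kN·m, R_B = -703/60 kN, M_B = 406/15 kN·m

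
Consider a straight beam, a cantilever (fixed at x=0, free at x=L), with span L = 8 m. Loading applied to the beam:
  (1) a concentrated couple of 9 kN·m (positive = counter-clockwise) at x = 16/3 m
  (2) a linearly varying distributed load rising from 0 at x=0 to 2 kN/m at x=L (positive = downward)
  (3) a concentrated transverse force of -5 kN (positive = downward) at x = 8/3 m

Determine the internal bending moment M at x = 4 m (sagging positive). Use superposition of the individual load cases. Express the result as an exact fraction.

M(4) = -13/3 kN·m

Load 1 — applied couple M₀=9 kN·m at a=16/3 m (b=L-a=8/3):
  M_1 = M₀  [x≤a] = 9 = 9 kN·m
Load 2 — triangular load w₀=2 kN/m (0→w₀ over full span):
  M_2 = w₀Lx/2 - w₀L²/3 - w₀x³/(6L) = 2·8·4/2 - 2·8²/3 - 2·4³/(6·8) = -40/3 kN·m
Load 3 — point force P=-5 kN at a=8/3 m (b=L-a=16/3):
  M_3 = 0  [x>a] = 0 kN·m
Superposition: M = Σ M_i = -13/3 kN·m ≈ -4.333333 kN·m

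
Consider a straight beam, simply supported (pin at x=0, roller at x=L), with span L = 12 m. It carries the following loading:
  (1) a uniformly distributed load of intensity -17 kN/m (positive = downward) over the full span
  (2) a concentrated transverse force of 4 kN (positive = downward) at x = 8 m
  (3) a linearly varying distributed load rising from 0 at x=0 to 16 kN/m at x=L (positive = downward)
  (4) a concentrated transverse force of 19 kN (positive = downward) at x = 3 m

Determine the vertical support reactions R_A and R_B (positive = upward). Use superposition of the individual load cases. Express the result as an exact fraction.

R_A = -653/12 kN, R_B = -367/12 kN

Load 1 — uniform load w=-17 kN/m over full span:
  R_A = wL/2 = (-17)·12/2 = -102 kN
  R_B = wL/2 = (-17)·12/2 = -102 kN
Load 2 — point force P=4 kN at a=8 m (b=L-a=4):
  R_A = Pb/L = 4·4/12 = 4/3 kN
  R_B = Pa/L = 4·8/12 = 8/3 kN
Load 3 — triangular load w₀=16 kN/m (0→w₀ over full span):
  R_A = w₀L/6 = 16·12/6 = 32 kN
  R_B = w₀L/3 = 16·12/3 = 64 kN
Load 4 — point force P=19 kN at a=3 m (b=L-a=9):
  R_A = Pb/L = 19·9/12 = 57/4 kN
  R_B = Pa/L = 19·3/12 = 19/4 kN
Superposition: R_A = -653/12 kN, R_B = -367/12 kN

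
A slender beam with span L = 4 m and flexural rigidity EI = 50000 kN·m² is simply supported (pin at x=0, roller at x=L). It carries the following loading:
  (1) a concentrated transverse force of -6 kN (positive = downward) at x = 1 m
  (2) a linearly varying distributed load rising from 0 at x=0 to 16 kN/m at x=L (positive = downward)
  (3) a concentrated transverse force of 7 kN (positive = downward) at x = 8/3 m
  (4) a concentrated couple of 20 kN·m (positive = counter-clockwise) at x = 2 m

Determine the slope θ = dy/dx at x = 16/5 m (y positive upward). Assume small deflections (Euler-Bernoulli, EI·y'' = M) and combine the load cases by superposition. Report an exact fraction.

θ(16/5) = 3572681/10125000000 rad

Load 1 — point force P=-6 kN at a=1 m (b=L-a=3):
  θ_1 = -Pa(2L²-6Lx+3x²+a²)/(6LEI)  [x>a] = -(-6)·1·(2·4²-6·4·(16/5)+3·(16/5)²+1²)/(6·4·50000) = -327/5000000 rad
Load 2 — triangular load w₀=16 kN/m (0→w₀ over full span):
  θ_2 = -w₀(7L⁴-30L²x²+15x⁴)/(360LEI) = -16·(7·4⁴-30·4²·(16/5)²+15·(16/5)⁴)/(360·4·50000) = 6056/17578125 rad
Load 3 — point force P=7 kN at a=8/3 m (b=L-a=4/3):
  θ_3 = -Pa(2L²-6Lx+3x²+a²)/(6LEI)  [x>a] = -7·(8/3)·(2·4²-6·4·(16/5)+3·(16/5)²+(8/3)²)/(6·4·50000) = 686/6328125 rad
Load 4 — applied couple M₀=20 kN·m at a=2 m (b=L-a=2):
  θ_4 = (M₀x²/(2L)-M₀(x-a)+C₁)/EI  [x>a] with C₁=M₀(3b²-L²)/(6L)=-10/3 = (20·(16/5)²/(2·4)-20·((16/5)-2)+(-10/3))/50000 = -13/375000 rad
Superposition: θ = Σ θ_i = 3572681/10125000000 rad ≈ 0.000353 rad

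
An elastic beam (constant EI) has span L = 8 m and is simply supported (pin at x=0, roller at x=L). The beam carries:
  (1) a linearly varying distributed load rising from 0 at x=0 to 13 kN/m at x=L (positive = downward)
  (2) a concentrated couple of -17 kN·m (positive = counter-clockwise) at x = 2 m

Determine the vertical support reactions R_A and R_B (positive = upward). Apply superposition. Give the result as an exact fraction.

Load 1 — triangular load w₀=13 kN/m (0→w₀ over full span):
  R_A = w₀L/6 = 13·8/6 = 52/3 kN
  R_B = w₀L/3 = 13·8/3 = 104/3 kN
Load 2 — applied couple M₀=-17 kN·m at a=2 m (b=L-a=6):
  R_A = M₀/L = (-17)/8 = -17/8 kN
  R_B = -M₀/L = -(-17)/8 = 17/8 kN
Superposition: R_A = 365/24 kN, R_B = 883/24 kN

R_A = 365/24 kN, R_B = 883/24 kN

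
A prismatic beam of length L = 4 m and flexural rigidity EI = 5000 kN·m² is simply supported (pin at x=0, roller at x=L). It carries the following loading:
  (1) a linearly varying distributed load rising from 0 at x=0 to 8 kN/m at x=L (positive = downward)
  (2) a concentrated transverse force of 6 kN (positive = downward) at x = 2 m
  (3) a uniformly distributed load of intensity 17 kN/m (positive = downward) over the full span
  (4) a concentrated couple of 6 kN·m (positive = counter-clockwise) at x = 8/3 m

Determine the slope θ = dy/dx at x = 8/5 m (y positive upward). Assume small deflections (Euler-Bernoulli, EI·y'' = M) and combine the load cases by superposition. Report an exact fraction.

θ(8/5) = -56251/14062500 rad

Load 1 — triangular load w₀=8 kN/m (0→w₀ over full span):
  θ_1 = -w₀(7L⁴-30L²x²+15x⁴)/(360LEI) = -8·(7·4⁴-30·4²·(8/5)²+15·(8/5)⁴)/(360·4·5000) = -2584/3515625 rad
Load 2 — point force P=6 kN at a=2 m (b=L-a=2):
  θ_2 = -Pb(L²-b²-3x²)/(6LEI)  [x≤a] = -6·2·(4²-2²-3·(8/5)²)/(6·4·5000) = -27/62500 rad
Load 3 — uniform load w=17 kN/m over full span:
  θ_3 = -w(L³-6Lx²+4x³)/(24EI) = -17·(4³-6·4·(8/5)²+4·(8/5)³)/(24·5000) = -629/234375 rad
Load 4 — applied couple M₀=6 kN·m at a=8/3 m (b=L-a=4/3):
  θ_4 = (M₀x²/(2L)+C₁)/EI  [x≤a] with C₁=M₀(3b²-L²)/(6L)=-8/3 = (6·(8/5)²/(2·4)+(-8/3))/5000 = -7/46875 rad
Superposition: θ = Σ θ_i = -56251/14062500 rad ≈ -0.004000 rad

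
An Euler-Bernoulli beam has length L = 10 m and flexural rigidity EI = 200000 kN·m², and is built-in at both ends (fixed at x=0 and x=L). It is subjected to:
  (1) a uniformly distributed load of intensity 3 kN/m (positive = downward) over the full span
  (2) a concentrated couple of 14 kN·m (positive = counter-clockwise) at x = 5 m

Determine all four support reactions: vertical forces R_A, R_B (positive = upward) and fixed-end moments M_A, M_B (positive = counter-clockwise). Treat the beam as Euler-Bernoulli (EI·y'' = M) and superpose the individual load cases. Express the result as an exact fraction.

Load 1 — uniform load w=3 kN/m over full span:
  R_A = wL/2 = 3·10/2 = 15 kN
  M_A = wL²/12 = 3·10²/12 = 25 kN·m
  R_B = wL/2 = 3·10/2 = 15 kN
  M_B = -wL²/12 = -3·10²/12 = -25 kN·m
Load 2 — applied couple M₀=14 kN·m at a=5 m (b=L-a=5):
  R_A = 6M₀ab/L³ = 6·14·5·5/10³ = 21/10 kN
  M_A = M₀b(2a-b)/L² = 14·5·(2·5-5)/10² = 7/2 kN·m
  R_B = -6M₀ab/L³ = -6·14·5·5/10³ = -21/10 kN
  M_B = M₀a(2b-a)/L² = 14·5·(2·5-5)/10² = 7/2 kN·m
Superposition: R_A = 171/10 kN, M_A = 57/2 kN·m, R_B = 129/10 kN, M_B = -43/2 kN·m

R_A = 171/10 kN, M_A = 57/2 kN·m, R_B = 129/10 kN, M_B = -43/2 kN·m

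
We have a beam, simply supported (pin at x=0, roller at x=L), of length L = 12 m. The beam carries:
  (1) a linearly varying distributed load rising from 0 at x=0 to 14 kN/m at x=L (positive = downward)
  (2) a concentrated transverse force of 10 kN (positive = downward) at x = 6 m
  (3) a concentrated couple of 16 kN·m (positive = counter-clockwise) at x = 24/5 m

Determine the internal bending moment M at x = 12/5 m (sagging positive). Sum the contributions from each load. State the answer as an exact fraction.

M(12/5) = 9964/125 kN·m

Load 1 — triangular load w₀=14 kN/m (0→w₀ over full span):
  M_1 = w₀Lx/6 - w₀x³/(6L) = 14·12·(12/5)/6 - 14·(12/5)³/(6·12) = 8064/125 kN·m
Load 2 — point force P=10 kN at a=6 m (b=L-a=6):
  M_2 = Pbx/L  [x≤a] = 10·6·(12/5)/12 = 12 kN·m
Load 3 — applied couple M₀=16 kN·m at a=24/5 m (b=L-a=36/5):
  M_3 = M₀x/L  [x≤a] = 16·(12/5)/12 = 16/5 kN·m
Superposition: M = Σ M_i = 9964/125 kN·m ≈ 79.712000 kN·m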